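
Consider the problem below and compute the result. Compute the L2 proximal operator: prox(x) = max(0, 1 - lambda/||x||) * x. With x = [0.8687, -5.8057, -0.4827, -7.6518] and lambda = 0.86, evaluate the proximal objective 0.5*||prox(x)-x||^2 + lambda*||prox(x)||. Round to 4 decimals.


Step 1: Compute ||x||.
||x|| = 9.6563
Step 2: Compute scaling factor.
scale = max(0, 1 - 0.86/9.6563) = 0.9109
Step 3: prox(x) = [0.7913, -5.2886, -0.4397, -6.9703]
||prox(x)|| = 8.7963
Step 4: Proximal objective.
0.5*||prox-x||^2 = 0.3698
lambda*||prox|| = 7.5648
Total = 7.9346


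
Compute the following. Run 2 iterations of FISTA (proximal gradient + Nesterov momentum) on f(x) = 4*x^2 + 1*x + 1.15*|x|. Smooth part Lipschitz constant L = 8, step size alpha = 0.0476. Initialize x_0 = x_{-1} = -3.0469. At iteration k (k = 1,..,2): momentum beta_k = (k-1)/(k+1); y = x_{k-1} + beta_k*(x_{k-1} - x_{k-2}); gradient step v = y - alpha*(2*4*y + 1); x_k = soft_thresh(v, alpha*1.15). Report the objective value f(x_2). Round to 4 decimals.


FISTA on f(x) = 4*x^2 + 1*x + 1.15*|x|
L = 8, alpha = 0.0476
Iteration 1: beta = 0.0, y = -3.0469 + 0.0*(-3.0469 + 3.0469) = -3.0469
  grad(y) = -23.3752, v = y - alpha*grad = -1.9342
  prox(v) = soft_thresh(-1.9342, 0.0547) = -1.8795
Iteration 2: beta = 0.3333, y = -1.8795 + 0.3333*(-1.8795 + 3.0469) = -1.4904
  grad(y) = -10.9229, v = y - alpha*grad = -0.9704
  prox(v) = soft_thresh(-0.9704, 0.0547) = -0.9157
f(x_2) = 4*(-0.9157)^2 + 1*(-0.9157) + 1.15*|-0.9157| = 3.4913


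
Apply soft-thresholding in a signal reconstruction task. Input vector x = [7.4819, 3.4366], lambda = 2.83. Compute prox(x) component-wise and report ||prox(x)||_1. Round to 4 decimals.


Soft-thresholding with lambda = 2.83:
prox(7.4819) = sign(7.4819)*max(|7.4819| - 2.83, 0) = 4.6519
prox(3.4366) = sign(3.4366)*max(|3.4366| - 2.83, 0) = 0.6066
prox(x) = [4.6519, 0.6066]
||prox(x)||_1 = 4.6519 + 0.6066 = 5.2585


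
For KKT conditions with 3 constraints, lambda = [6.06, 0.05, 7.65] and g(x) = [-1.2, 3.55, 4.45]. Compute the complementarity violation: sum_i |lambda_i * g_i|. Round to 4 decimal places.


KKT complementary slackness check:
lambda_1 * g_1 = 6.06 * -1.2 = -7.272
lambda_2 * g_2 = 0.05 * 3.55 = 0.1775
lambda_3 * g_3 = 7.65 * 4.45 = 34.0425
Total violation = 7.272 + 0.1775 + 34.0425 = 41.492


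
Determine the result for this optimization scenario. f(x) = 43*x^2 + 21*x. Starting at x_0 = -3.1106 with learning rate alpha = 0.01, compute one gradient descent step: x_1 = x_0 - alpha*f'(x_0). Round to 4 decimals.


We compute the gradient at x_0 and apply the update.
f'(x) = 86*x + 21
f'(-3.1106) = 86*-3.1106 + 21 = -246.5116
x_1 = -3.1106 - 0.01*-246.5116 = -0.6455


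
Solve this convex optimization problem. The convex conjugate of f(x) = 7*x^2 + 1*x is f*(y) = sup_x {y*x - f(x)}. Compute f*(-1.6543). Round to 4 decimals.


f*(y) = sup_x {y*x - a*x^2 - b*x} = sup_x {(y-b)*x - a*x^2}
FOC: (y - b) - 2a*x = 0 => x* = (y - b)/(2a)
x* = (-1.6543 - 1)/(2*7) = -0.1896
f*(-1.6543) = (y-b)^2/(4a) = (-1.6543 - 1)^2/(4*7)
= 7.0453/28 = 0.2516


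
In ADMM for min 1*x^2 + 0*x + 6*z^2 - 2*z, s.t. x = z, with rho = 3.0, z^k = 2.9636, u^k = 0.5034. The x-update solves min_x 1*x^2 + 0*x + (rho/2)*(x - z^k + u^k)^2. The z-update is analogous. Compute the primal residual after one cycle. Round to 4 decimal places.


ADMM iteration with rho = 3.0, z^k = 2.9636, u^k = 0.5034
Step 1: x-update.
Minimize 1*x^2 + 0*x + (3.0/2)*(x - 2.9636 + 0.5034)^2
FOC: (2*1 + 3.0)*x = 0 + 3.0*(2.9636 - 0.5034)
x^{k+1} = 1.4761
Step 2: z-update.
Minimize 6*z^2 - 2*z + (3.0/2)*(1.4761 - z + 0.5034)^2
FOC: (2*6 + 3.0)*z = 2 + 3.0*(1.4761 + 0.5034)
z^{k+1} = 0.5292
Step 3: u-update.
u^{k+1} = 0.5034 + 1.4761 - 0.5292 = 1.4503
Step 4: Primal residual = |1.4761 - 0.5292| = 0.9469


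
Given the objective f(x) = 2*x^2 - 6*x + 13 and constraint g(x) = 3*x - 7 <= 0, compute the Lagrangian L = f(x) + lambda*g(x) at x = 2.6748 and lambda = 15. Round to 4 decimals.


Step 1: Evaluate f(x).
f(2.6748) = 2*2.6748^2 - 6*2.6748 + 13 = 11.2603
Step 2: Evaluate g(x).
g(2.6748) = 3*2.6748 - 7 = 1.0244
Step 3: Compute Lagrangian.
L = 11.2603 + 15*1.0244 = 26.6263


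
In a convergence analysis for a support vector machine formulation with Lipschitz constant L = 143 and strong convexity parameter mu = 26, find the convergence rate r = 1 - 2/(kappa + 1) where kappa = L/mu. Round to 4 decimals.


Step 1: Compute the condition number.
kappa = L/mu = 143/26 = 5.5
Step 2: Compute the convergence rate.
r = 1 - 2/(kappa + 1) = 1 - 2*mu/(L + mu) = (L - mu)/(L + mu) = 117/169 = 0.6923


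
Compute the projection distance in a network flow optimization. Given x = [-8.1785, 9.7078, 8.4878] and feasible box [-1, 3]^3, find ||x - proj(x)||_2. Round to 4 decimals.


Project each component onto [-1, 3].
clip(-8.1785) = -1.0, clip(9.7078) = 3.0, clip(8.4878) = 3.0
Projection = [-1.0, 3.0, 3.0]
Squared diffs: [51.5309, 44.9946, 30.1159]
Distance = sqrt(126.6414) = 11.2535


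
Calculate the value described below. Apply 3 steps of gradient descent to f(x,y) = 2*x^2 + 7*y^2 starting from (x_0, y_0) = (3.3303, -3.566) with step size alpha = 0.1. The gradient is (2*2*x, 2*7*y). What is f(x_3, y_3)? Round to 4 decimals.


Gradient descent on f(x,y) = 2*x^2 + 7*y^2.
Starting point: (3.3303, -3.566), alpha = 0.1
Step 1: grad_x = 2*2*3.3303 = 13.3212, grad_y = 2*7*-3.566 = -49.924
  x_1 = 3.3303 - 0.1*13.3212 = 1.9982
  y_1 = -3.566 - 0.1*-49.924 = 1.4264
Step 2: grad_x = 2*2*1.9982 = 7.9927, grad_y = 2*7*1.4264 = 19.9696
  x_2 = 1.9982 - 0.1*7.9927 = 1.1989
  y_2 = 1.4264 - 0.1*19.9696 = -0.5706
Step 3: grad_x = 2*2*1.1989 = 4.7956, grad_y = 2*7*-0.5706 = -7.9878
  x_3 = 1.1989 - 0.1*4.7956 = 0.7193
  y_3 = -0.5706 - 0.1*-7.9878 = 0.2282
f(0.7193, 0.2282) = 2*0.7193^2 + 7*0.2282^2 = 1.3995


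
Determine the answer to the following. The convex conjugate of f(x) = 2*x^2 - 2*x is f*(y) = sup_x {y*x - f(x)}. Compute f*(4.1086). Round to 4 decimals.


f*(y) = sup_x {y*x - a*x^2 - b*x} = sup_x {(y-b)*x - a*x^2}
FOC: (y - b) - 2a*x = 0 => x* = (y - b)/(2a)
x* = (4.1086 + 2)/(2*2) = 1.5272
f*(4.1086) = (y-b)^2/(4a) = (4.1086 + 2)^2/(4*2)
= 37.315/8 = 4.6644


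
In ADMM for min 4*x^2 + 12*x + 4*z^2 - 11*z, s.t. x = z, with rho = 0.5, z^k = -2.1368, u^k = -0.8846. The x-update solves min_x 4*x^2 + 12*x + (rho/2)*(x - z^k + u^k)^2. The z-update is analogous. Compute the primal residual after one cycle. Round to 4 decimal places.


ADMM iteration with rho = 0.5, z^k = -2.1368, u^k = -0.8846
Step 1: x-update.
Minimize 4*x^2 + 12*x + (0.5/2)*(x + 2.1368 - 0.8846)^2
FOC: (2*4 + 0.5)*x = -12 + 0.5*(-2.1368 + 0.8846)
x^{k+1} = -1.4854
Step 2: z-update.
Minimize 4*z^2 - 11*z + (0.5/2)*(-1.4854 - z - 0.8846)^2
FOC: (2*4 + 0.5)*z = 11 + 0.5*(-1.4854 - 0.8846)
z^{k+1} = 1.1547
Step 3: u-update.
u^{k+1} = -0.8846 - 1.4854 - 1.1547 = -3.5247
Step 4: Primal residual = |-1.4854 - 1.1547| = 2.6401


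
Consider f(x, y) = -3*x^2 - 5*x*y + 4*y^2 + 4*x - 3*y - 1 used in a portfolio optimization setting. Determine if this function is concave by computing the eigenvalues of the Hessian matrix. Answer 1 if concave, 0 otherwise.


The Hessian of f(x,y) = -3*x^2 - 5*x*y + 4*y^2 + 4*x - 3*y - 1 is:
H = [[-6, -5], [-5, 8]]
Trace = -6 + 8 = 2
Determinant = -6*8 - (-5)^2 = -73
Discriminant = (2)^2 - 4*-73 = 296.0
Eigenvalues: lambda_1 = -7.6023, lambda_2 = 9.6023
The function is not concave.

0


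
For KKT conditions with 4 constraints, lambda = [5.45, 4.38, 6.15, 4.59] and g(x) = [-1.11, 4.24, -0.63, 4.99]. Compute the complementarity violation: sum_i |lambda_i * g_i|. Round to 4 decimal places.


KKT complementary slackness check:
lambda_1 * g_1 = 5.45 * -1.11 = -6.0495
lambda_2 * g_2 = 4.38 * 4.24 = 18.5712
lambda_3 * g_3 = 6.15 * -0.63 = -3.8745
lambda_4 * g_4 = 4.59 * 4.99 = 22.9041
Total violation = 6.0495 + 18.5712 + 3.8745 + 22.9041 = 51.3993


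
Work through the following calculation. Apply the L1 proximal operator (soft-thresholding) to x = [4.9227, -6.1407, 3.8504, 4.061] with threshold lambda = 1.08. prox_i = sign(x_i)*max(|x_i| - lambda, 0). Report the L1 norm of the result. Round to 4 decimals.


Soft-thresholding with lambda = 1.08:
prox(4.9227) = sign(4.9227)*max(|4.9227| - 1.08, 0) = 3.8427
prox(-6.1407) = sign(-6.1407)*max(|-6.1407| - 1.08, 0) = -5.0607
prox(3.8504) = sign(3.8504)*max(|3.8504| - 1.08, 0) = 2.7704
prox(4.061) = sign(4.061)*max(|4.061| - 1.08, 0) = 2.981
prox(x) = [3.8427, -5.0607, 2.7704, 2.981]
||prox(x)||_1 = 3.8427 + 5.0607 + 2.7704 + 2.981 = 14.6548


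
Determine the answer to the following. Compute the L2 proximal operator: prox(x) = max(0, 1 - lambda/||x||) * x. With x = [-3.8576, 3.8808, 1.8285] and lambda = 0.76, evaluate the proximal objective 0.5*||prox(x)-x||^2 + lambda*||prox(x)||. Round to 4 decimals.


Step 1: Compute ||x||.
||x|| = 5.7693
Step 2: Compute scaling factor.
scale = max(0, 1 - 0.76/5.7693) = 0.8683
Step 3: prox(x) = [-3.3494, 3.3696, 1.5876]
||prox(x)|| = 5.0093
Step 4: Proximal objective.
0.5*||prox-x||^2 = 0.2888
lambda*||prox|| = 3.8071
Total = 4.0959


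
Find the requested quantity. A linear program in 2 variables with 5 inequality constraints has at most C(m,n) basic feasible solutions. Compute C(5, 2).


Each vertex corresponds to some choice of n active constraints out of m, so the number of vertices is at most C(m, n) = m! / (n!(m-n)!).
m = 5, n = 2
Numerator: 5 * 4
Denominator: 2! = 2
C(5, 2) = 10


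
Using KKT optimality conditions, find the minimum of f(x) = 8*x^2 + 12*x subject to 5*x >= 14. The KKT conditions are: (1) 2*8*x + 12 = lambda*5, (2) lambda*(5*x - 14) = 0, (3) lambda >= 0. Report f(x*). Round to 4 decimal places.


Step 1: Try lambda = 0 (constraint inactive).
x_unc = -12/(2*8) = -0.75
Check: 5*-0.75 = -3.75 < 14 -- violated!
Step 2: Constraint must be active: 5*x = 14
x* = 14/5 = 2.8
lambda = (2*8*2.8 + 12)/5 = 11.36
Step 3: Compute optimal value.
f(x*) = 8*2.8^2 + 12*2.8 = 96.32


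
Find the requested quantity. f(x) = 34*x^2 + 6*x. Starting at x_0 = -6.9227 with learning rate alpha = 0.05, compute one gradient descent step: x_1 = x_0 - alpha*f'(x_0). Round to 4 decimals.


We compute the gradient at x_0 and apply the update.
f'(x) = 68*x + 6
f'(-6.9227) = 68*-6.9227 + 6 = -464.7436
x_1 = -6.9227 - 0.05*-464.7436 = 16.3145


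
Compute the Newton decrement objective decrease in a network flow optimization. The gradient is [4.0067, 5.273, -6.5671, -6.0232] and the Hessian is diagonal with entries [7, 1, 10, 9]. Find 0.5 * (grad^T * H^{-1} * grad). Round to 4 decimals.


Step 1: H is diagonal, so H^(-1) * g = [0.5724, 5.273, -0.6567, -0.6692].
Step 2: g^T H^(-1) g = sum_i g_i^2 / H_ii
  = (4.0067)^2/7 + (5.273)^2/1 + (-6.5671)^2/10 + (-6.0232)^2/9
  = 2.2934 + 27.8045 + 4.3127 + 4.031 = 38.4416
Step 3: Objective decrease = 0.5 * g^T H^(-1) g = 19.2208


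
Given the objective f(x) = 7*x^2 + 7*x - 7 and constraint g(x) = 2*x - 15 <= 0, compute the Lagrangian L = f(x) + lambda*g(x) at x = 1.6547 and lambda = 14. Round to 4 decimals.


Step 1: Evaluate f(x).
f(1.6547) = 7*1.6547^2 + 7*1.6547 - 7 = 23.7491
Step 2: Evaluate g(x).
g(1.6547) = 2*1.6547 - 15 = -11.6906
Step 3: Compute Lagrangian.
L = 23.7491 + 14*-11.6906 = -139.9193


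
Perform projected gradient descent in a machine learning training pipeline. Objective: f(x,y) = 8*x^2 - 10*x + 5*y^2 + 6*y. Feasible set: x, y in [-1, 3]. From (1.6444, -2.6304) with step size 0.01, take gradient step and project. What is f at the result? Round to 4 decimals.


Step 1: Compute gradient at (1.6444, -2.6304).
grad_x = 2*8*1.6444 - 10 = 16.3104
grad_y = 2*5*-2.6304 + 6 = -20.304
Step 2: Gradient step.
x_raw = 1.6444 - 0.01*16.3104 = 1.4813
y_raw = -2.6304 - 0.01*-20.304 = -2.4274
Step 3: Project onto [-1, 3].
x_proj = clip(1.4813) = 1.4813
y_proj = clip(-2.4274) = -1.0
Step 4: Evaluate f.
f(1.4813, -1.0) = 1.7409


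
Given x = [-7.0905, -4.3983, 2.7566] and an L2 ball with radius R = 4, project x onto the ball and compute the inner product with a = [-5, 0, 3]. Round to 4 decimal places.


Step 1: Compute ||x|| (intermediates to 6 decimals).
||x|| = sqrt((-7.0905)^2 + (-4.3983)^2 + 2.7566^2) = 8.787439
Step 2: Project.
Since ||x|| > R, scale = R/||x|| = 4/8.787439 = 0.455195, proj(x) = scale * x
proj(x) = [-3.22756, -2.002084, 1.254791]
Step 3: Dot product.
a^T * proj(x) = -5*(-3.22756) + 0*(-2.002084) + 3*1.254791 = 19.9022


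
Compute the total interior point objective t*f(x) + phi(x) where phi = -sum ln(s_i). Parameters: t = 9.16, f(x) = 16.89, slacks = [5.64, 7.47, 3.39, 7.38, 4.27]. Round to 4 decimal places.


Step 1: Compute log-barrier.
ln values: [1.7299, 2.0109, 1.2208, 1.9988, 1.4516]
phi = -(1.7299 + 2.0109 + 1.2208 + 1.9988 + 1.4516) = -8.412
Step 2: Compute augmented objective.
t*f(x) = 9.16*16.89 = 154.7124
Total = 154.7124 - 8.412 = 146.3004


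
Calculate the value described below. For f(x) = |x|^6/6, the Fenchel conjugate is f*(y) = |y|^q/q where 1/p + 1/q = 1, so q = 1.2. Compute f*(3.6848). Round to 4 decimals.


The conjugate exponent q satisfies 1/p + 1/q = 1.
p = 6, so q = 6/(6 - 1) = 1.2
|y|^q = 3.6848^1.2 = 4.783
f*(3.6848) = 4.783 / 1.2 = 3.9858


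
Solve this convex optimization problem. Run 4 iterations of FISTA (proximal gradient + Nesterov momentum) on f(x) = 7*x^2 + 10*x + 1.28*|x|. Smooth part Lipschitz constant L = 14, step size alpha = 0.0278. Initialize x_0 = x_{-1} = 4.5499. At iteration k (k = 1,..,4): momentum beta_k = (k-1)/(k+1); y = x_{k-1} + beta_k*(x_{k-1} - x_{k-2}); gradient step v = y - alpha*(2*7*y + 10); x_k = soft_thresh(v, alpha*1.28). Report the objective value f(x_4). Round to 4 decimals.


FISTA on f(x) = 7*x^2 + 10*x + 1.28*|x|
L = 14, alpha = 0.0278
Iteration 1: beta = 0.0, y = 4.5499 + 0.0*(4.5499 - 4.5499) = 4.5499
  grad(y) = 73.6986, v = y - alpha*grad = 2.5011
  prox(v) = soft_thresh(2.5011, 0.0356) = 2.4655
Iteration 2: beta = 0.3333, y = 2.4655 + 0.3333*(2.4655 - 4.5499) = 1.7707
  grad(y) = 34.7897, v = y - alpha*grad = 0.8035
  prox(v) = soft_thresh(0.8035, 0.0356) = 0.768
Iteration 3: beta = 0.5, y = 0.768 + 0.5*(0.768 - 2.4655) = -0.0808
  grad(y) = 8.8686, v = y - alpha*grad = -0.3274
  prox(v) = soft_thresh(-0.3274, 0.0356) = -0.2918
Iteration 4: beta = 0.6, y = -0.2918 + 0.6*(-0.2918 - 0.768) = -0.9276
  grad(y) = -2.9866, v = y - alpha*grad = -0.8446
  prox(v) = soft_thresh(-0.8446, 0.0356) = -0.809
f(x_4) = 7*(-0.809)^2 + 10*(-0.809) + 1.28*|-0.809| = -2.4731


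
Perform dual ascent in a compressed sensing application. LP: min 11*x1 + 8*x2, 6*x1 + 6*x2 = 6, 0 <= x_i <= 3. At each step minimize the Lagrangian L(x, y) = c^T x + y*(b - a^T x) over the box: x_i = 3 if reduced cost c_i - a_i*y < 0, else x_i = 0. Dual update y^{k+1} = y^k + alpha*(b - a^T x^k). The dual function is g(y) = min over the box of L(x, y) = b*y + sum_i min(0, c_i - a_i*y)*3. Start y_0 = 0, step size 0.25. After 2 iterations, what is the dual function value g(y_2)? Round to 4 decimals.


Dual ascent for LP: min 11*x1 + 8*x2, 6*x1 + 6*x2 = 6, 0 <= x_i <= 3
Step 1: y^k = 0.0, reduced costs: (11.0, 8.0)
  x^k = (0.0, 0.0), subgradient = b - a^T x = 6.0
  y^{k+1} = 0.0 + 0.25*6.0 = 1.5
Step 2: y^k = 1.5, reduced costs: (2.0, -1.0)
  x^k = (0.0, 3.0), subgradient = b - a^T x = -12.0
  y^{k+1} = 1.5 + 0.25*-12.0 = -1.5
Dual objective at y_2 = -1.5: reduced costs (20.0, 17.0), box minimizer x = (0.0, 0.0)
g(y_2) = b*y + (c1 - a1*y)*x1 + (c2 - a2*y)*x2 = 6*(-1.5) + 20.0*0.0 + 17.0*0.0 = -9.0 + 0.0 + 0.0 = -9.0


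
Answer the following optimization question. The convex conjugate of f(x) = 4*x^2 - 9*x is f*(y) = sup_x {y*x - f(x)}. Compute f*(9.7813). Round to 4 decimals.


f*(y) = sup_x {y*x - a*x^2 - b*x} = sup_x {(y-b)*x - a*x^2}
FOC: (y - b) - 2a*x = 0 => x* = (y - b)/(2a)
x* = (9.7813 + 9)/(2*4) = 2.3477
f*(9.7813) = (y-b)^2/(4a) = (9.7813 + 9)^2/(4*4)
= 352.7372/16 = 22.0461


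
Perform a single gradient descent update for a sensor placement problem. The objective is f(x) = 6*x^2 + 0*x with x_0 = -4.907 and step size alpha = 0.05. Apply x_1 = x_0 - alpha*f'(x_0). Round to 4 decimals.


We compute the gradient at x_0 and apply the update.
f'(x) = 12*x + 0
f'(-4.907) = 12*-4.907 + 0 = -58.884
x_1 = -4.907 - 0.05*-58.884 = -1.9628


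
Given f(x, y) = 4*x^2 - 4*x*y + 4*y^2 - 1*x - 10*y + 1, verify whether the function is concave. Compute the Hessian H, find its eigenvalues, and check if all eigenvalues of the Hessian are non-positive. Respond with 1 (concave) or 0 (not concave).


The Hessian of f(x,y) = 4*x^2 - 4*x*y + 4*y^2 - 1*x - 10*y + 1 is:
H = [[8, -4], [-4, 8]]
Trace = 8 + 8 = 16
Determinant = 8*8 - (-4)^2 = 48
Discriminant = (16)^2 - 4*48 = 64.0
Eigenvalues: lambda_1 = 4.0, lambda_2 = 12.0
The function is not concave.

0


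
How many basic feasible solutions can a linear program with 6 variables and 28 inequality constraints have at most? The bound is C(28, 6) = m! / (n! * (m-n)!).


Each vertex corresponds to some choice of n active constraints out of m, so the number of vertices is at most C(m, n) = m! / (n!(m-n)!).
m = 28, n = 6
Numerator: 28 * 27 * 26 * 25 * 24 * 23
Denominator: 6! = 720
C(28, 6) = 376740


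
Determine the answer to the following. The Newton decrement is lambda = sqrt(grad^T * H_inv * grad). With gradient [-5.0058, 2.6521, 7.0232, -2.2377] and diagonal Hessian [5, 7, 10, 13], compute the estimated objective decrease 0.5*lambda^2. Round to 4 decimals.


Step 1: H is diagonal, so H^(-1) * g = [-1.0012, 0.3789, 0.7023, -0.1721].
Step 2: g^T H^(-1) g = sum_i g_i^2 / H_ii
  = (-5.0058)^2/5 + (2.6521)^2/7 + (7.0232)^2/10 + (-2.2377)^2/13
  = 5.0116 + 1.0048 + 4.9325 + 0.3852 = 11.3341
Step 3: Objective decrease = 0.5 * g^T H^(-1) g = 5.6671


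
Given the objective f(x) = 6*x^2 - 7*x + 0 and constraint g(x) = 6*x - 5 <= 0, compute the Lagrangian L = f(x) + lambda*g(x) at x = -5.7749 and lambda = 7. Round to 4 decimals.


Step 1: Evaluate f(x).
f(-5.7749) = 6*(-5.7749)^2 - 7*(-5.7749) + 0 = 240.5211
Step 2: Evaluate g(x).
g(-5.7749) = 6*-5.7749 - 5 = -39.6494
Step 3: Compute Lagrangian.
L = 240.5211 + 7*-39.6494 = -37.0247


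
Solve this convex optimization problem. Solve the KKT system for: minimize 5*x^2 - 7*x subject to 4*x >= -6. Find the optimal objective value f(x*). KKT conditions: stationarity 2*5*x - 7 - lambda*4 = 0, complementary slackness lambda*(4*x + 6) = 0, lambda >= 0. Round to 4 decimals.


Step 1: Try lambda = 0 (constraint inactive).
Stationarity: 2*5*x - 7 = 0
x* = 7/(2*5) = 0.7
Check constraint: 4*0.7 = 2.8 >= -6 -- satisfied.
Step 2: Compute optimal value.
f(x*) = 5*0.7^2 - 7*0.7 = -2.45


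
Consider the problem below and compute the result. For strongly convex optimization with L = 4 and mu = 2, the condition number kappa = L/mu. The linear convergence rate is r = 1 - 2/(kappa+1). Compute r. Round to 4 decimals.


Step 1: Compute the condition number.
kappa = L/mu = 4/2 = 2.0
Step 2: Compute the convergence rate.
r = 1 - 2/(kappa + 1) = 1 - 2*mu/(L + mu) = (L - mu)/(L + mu) = 2/6 = 0.3333


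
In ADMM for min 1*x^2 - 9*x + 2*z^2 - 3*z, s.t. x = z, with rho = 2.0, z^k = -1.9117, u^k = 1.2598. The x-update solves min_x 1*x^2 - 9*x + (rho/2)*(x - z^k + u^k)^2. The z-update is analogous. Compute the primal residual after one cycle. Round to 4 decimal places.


ADMM iteration with rho = 2.0, z^k = -1.9117, u^k = 1.2598
Step 1: x-update.
Minimize 1*x^2 - 9*x + (2.0/2)*(x + 1.9117 + 1.2598)^2
FOC: (2*1 + 2.0)*x = 9 + 2.0*(-1.9117 - 1.2598)
x^{k+1} = 0.6643
Step 2: z-update.
Minimize 2*z^2 - 3*z + (2.0/2)*(0.6643 - z + 1.2598)^2
FOC: (2*2 + 2.0)*z = 3 + 2.0*(0.6643 + 1.2598)
z^{k+1} = 1.1414
Step 3: u-update.
u^{k+1} = 1.2598 + 0.6643 - 1.1414 = 0.7827
Step 4: Primal residual = |0.6643 - 1.1414| = 0.4771


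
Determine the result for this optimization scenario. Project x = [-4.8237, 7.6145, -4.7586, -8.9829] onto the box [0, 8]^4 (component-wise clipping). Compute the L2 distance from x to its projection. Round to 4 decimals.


Project each component onto [0, 8].
clip(-4.8237) = 0.0, clip(7.6145) = 7.6145, clip(-4.7586) = 0.0, clip(-8.9829) = 0.0
Projection = [0.0, 7.6145, 0.0, 0.0]
Squared diffs: [23.2681, 0.0, 22.6443, 80.6925]
Distance = sqrt(126.6049) = 11.2519


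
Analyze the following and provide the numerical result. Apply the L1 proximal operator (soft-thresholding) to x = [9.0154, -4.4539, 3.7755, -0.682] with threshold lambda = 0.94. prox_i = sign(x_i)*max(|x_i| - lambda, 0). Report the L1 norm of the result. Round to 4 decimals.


Soft-thresholding with lambda = 0.94:
prox(9.0154) = sign(9.0154)*max(|9.0154| - 0.94, 0) = 8.0754
prox(-4.4539) = sign(-4.4539)*max(|-4.4539| - 0.94, 0) = -3.5139
prox(3.7755) = sign(3.7755)*max(|3.7755| - 0.94, 0) = 2.8355
prox(-0.682) = sign(-0.682)*max(|-0.682| - 0.94, 0) = 0.0
prox(x) = [8.0754, -3.5139, 2.8355, 0.0]
||prox(x)||_1 = 8.0754 + 3.5139 + 2.8355 + 0.0 = 14.4248


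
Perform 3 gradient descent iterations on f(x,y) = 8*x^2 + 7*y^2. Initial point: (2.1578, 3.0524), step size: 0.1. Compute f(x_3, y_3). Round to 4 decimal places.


Gradient descent on f(x,y) = 8*x^2 + 7*y^2.
Starting point: (2.1578, 3.0524), alpha = 0.1
Step 1: grad_x = 2*8*2.1578 = 34.5248, grad_y = 2*7*3.0524 = 42.7336
  x_1 = 2.1578 - 0.1*34.5248 = -1.2947
  y_1 = 3.0524 - 0.1*42.7336 = -1.221
Step 2: grad_x = 2*8*-1.2947 = -20.7149, grad_y = 2*7*-1.221 = -17.0934
  x_2 = -1.2947 - 0.1*-20.7149 = 0.7768
  y_2 = -1.221 - 0.1*-17.0934 = 0.4884
Step 3: grad_x = 2*8*0.7768 = 12.4289, grad_y = 2*7*0.4884 = 6.8374
  x_3 = 0.7768 - 0.1*12.4289 = -0.4661
  y_3 = 0.4884 - 0.1*6.8374 = -0.1954
f(-0.4661, -0.1954) = 8*(-0.4661)^2 + 7*(-0.1954)^2 = 2.005


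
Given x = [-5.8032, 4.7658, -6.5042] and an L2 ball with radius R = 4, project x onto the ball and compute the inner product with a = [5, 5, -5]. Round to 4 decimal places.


Step 1: Compute ||x|| (intermediates to 6 decimals).
||x|| = sqrt((-5.8032)^2 + 4.7658^2 + (-6.5042)^2) = 9.934515
Step 2: Project.
Since ||x|| > R, scale = R/||x|| = 4/9.934515 = 0.402637, proj(x) = scale * x
proj(x) = [-2.336583, 1.918887, -2.618832]
Step 3: Dot product.
a^T * proj(x) = 5*(-2.336583) + 5*1.918887 - 5*(-2.618832) = 11.0057


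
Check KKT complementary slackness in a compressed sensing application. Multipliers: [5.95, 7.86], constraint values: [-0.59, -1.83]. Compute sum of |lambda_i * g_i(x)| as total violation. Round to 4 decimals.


KKT complementary slackness check:
lambda_1 * g_1 = 5.95 * -0.59 = -3.5105
lambda_2 * g_2 = 7.86 * -1.83 = -14.3838
Total violation = 3.5105 + 14.3838 = 17.8943


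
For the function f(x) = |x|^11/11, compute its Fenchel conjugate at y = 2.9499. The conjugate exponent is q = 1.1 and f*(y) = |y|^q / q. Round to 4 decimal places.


The conjugate exponent q satisfies 1/p + 1/q = 1.
p = 11, so q = 11/(11 - 1) = 1.1
|y|^q = 2.9499^1.1 = 3.2869
f*(2.9499) = 3.2869 / 1.1 = 2.9881


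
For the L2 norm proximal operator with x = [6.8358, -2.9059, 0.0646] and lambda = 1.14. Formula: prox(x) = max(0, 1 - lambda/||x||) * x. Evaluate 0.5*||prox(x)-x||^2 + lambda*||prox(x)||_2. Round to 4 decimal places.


Step 1: Compute ||x||.
||x|| = 7.4281
Step 2: Compute scaling factor.
scale = max(0, 1 - 1.14/7.4281) = 0.8465
Step 3: prox(x) = [5.7867, -2.4599, 0.0547]
||prox(x)|| = 6.2881
Step 4: Proximal objective.
0.5*||prox-x||^2 = 0.6498
lambda*||prox|| = 7.1684
Total = 7.8182


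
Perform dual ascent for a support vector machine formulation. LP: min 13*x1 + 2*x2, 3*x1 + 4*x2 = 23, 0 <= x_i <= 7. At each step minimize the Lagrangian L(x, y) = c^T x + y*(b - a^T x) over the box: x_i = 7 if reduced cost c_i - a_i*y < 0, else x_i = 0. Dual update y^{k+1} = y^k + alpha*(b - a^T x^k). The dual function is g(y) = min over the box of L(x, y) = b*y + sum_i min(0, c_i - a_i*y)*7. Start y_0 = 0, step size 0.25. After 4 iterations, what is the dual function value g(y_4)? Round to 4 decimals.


Dual ascent for LP: min 13*x1 + 2*x2, 3*x1 + 4*x2 = 23, 0 <= x_i <= 7
Step 1: y^k = 0.0, reduced costs: (13.0, 2.0)
  x^k = (0.0, 0.0), subgradient = b - a^T x = 23.0
  y^{k+1} = 0.0 + 0.25*23.0 = 5.75
Step 2: y^k = 5.75, reduced costs: (-4.25, -21.0)
  x^k = (7.0, 7.0), subgradient = b - a^T x = -26.0
  y^{k+1} = 5.75 + 0.25*-26.0 = -0.75
Step 3: y^k = -0.75, reduced costs: (15.25, 5.0)
  x^k = (0.0, 0.0), subgradient = b - a^T x = 23.0
  y^{k+1} = -0.75 + 0.25*23.0 = 5.0
Step 4: y^k = 5.0, reduced costs: (-2.0, -18.0)
  x^k = (7.0, 7.0), subgradient = b - a^T x = -26.0
  y^{k+1} = 5.0 + 0.25*-26.0 = -1.5
Dual objective at y_4 = -1.5: reduced costs (17.5, 8.0), box minimizer x = (0.0, 0.0)
g(y_4) = b*y + (c1 - a1*y)*x1 + (c2 - a2*y)*x2 = 23*(-1.5) + 17.5*0.0 + 8.0*0.0 = -34.5 + 0.0 + 0.0 = -34.5


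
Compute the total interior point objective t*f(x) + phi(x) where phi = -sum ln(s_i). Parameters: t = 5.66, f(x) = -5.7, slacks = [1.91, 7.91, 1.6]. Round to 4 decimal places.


Step 1: Compute log-barrier.
ln values: [0.6471, 2.0681, 0.47]
phi = -(0.6471 + 2.0681 + 0.47) = -3.1852
Step 2: Compute augmented objective.
t*f(x) = 5.66*-5.7 = -32.262
Total = -32.262 - 3.1852 = -35.4472


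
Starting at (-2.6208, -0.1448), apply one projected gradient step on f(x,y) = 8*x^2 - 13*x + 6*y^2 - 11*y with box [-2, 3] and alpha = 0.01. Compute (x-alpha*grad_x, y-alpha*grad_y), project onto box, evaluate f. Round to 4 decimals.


Step 1: Compute gradient at (-2.6208, -0.1448).
grad_x = 2*8*-2.6208 - 13 = -54.9328
grad_y = 2*6*-0.1448 - 11 = -12.7376
Step 2: Gradient step.
x_raw = -2.6208 - 0.01*-54.9328 = -2.0715
y_raw = -0.1448 - 0.01*-12.7376 = -0.0174
Step 3: Project onto [-2, 3].
x_proj = clip(-2.0715) = -2.0
y_proj = clip(-0.0174) = -0.0174
Step 4: Evaluate f.
f(-2.0, -0.0174) = 58.1935


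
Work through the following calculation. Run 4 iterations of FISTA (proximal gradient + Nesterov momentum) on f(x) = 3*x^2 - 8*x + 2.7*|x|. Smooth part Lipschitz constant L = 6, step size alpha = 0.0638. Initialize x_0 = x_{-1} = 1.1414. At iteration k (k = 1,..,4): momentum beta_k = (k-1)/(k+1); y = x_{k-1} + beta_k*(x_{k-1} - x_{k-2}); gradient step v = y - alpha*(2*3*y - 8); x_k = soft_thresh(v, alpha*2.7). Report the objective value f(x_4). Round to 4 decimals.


FISTA on f(x) = 3*x^2 - 8*x + 2.7*|x|
L = 6, alpha = 0.0638
Iteration 1: beta = 0.0, y = 1.1414 + 0.0*(1.1414 - 1.1414) = 1.1414
  grad(y) = -1.1516, v = y - alpha*grad = 1.2149
  prox(v) = soft_thresh(1.2149, 0.1723) = 1.0426
Iteration 2: beta = 0.3333, y = 1.0426 + 0.3333*(1.0426 - 1.1414) = 1.0097
  grad(y) = -1.9419, v = y - alpha*grad = 1.1336
  prox(v) = soft_thresh(1.1336, 0.1723) = 0.9613
Iteration 3: beta = 0.5, y = 0.9613 + 0.5*(0.9613 - 1.0426) = 0.9207
  grad(y) = -2.476, v = y - alpha*grad = 1.0786
  prox(v) = soft_thresh(1.0786, 0.1723) = 0.9064
Iteration 4: beta = 0.6, y = 0.9064 + 0.6*(0.9064 - 0.9613) = 0.8734
  grad(y) = -2.7595, v = y - alpha*grad = 1.0495
  prox(v) = soft_thresh(1.0495, 0.1723) = 0.8772
f(x_4) = 3*0.8772^2 - 8*0.8772 + 2.7*|0.8772| = -2.3407


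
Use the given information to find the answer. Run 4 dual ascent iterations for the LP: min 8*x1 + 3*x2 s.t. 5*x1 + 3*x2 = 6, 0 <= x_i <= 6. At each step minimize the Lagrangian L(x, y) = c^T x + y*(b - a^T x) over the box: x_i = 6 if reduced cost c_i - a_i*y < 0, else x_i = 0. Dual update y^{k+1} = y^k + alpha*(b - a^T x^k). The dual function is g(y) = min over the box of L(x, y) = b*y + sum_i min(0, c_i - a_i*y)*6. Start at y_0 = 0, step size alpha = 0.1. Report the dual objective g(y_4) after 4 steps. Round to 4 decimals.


Dual ascent for LP: min 8*x1 + 3*x2, 5*x1 + 3*x2 = 6, 0 <= x_i <= 6
Step 1: y^k = 0.0, reduced costs: (8.0, 3.0)
  x^k = (0.0, 0.0), subgradient = b - a^T x = 6.0
  y^{k+1} = 0.0 + 0.1*6.0 = 0.6
Step 2: y^k = 0.6, reduced costs: (5.0, 1.2)
  x^k = (0.0, 0.0), subgradient = b - a^T x = 6.0
  y^{k+1} = 0.6 + 0.1*6.0 = 1.2
Step 3: y^k = 1.2, reduced costs: (2.0, -0.6)
  x^k = (0.0, 6.0), subgradient = b - a^T x = -12.0
  y^{k+1} = 1.2 + 0.1*-12.0 = -0.0
Step 4: y^k = -0.0, reduced costs: (8.0, 3.0)
  x^k = (0.0, 0.0), subgradient = b - a^T x = 6.0
  y^{k+1} = -0.0 + 0.1*6.0 = 0.6
Dual objective at y_4 = 0.6: reduced costs (5.0, 1.2), box minimizer x = (0.0, 0.0)
g(y_4) = b*y + (c1 - a1*y)*x1 + (c2 - a2*y)*x2 = 6*0.6 + 5.0*0.0 + 1.2*0.0 = 3.6 + 0.0 + 0.0 = 3.6


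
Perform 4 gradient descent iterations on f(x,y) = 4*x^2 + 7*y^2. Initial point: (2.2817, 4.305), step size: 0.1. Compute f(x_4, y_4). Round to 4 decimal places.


Gradient descent on f(x,y) = 4*x^2 + 7*y^2.
Starting point: (2.2817, 4.305), alpha = 0.1
Step 1: grad_x = 2*4*2.2817 = 18.2536, grad_y = 2*7*4.305 = 60.27
  x_1 = 2.2817 - 0.1*18.2536 = 0.4563
  y_1 = 4.305 - 0.1*60.27 = -1.722
Step 2: grad_x = 2*4*0.4563 = 3.6507, grad_y = 2*7*-1.722 = -24.108
  x_2 = 0.4563 - 0.1*3.6507 = 0.0913
  y_2 = -1.722 - 0.1*-24.108 = 0.6888
Step 3: grad_x = 2*4*0.0913 = 0.7301, grad_y = 2*7*0.6888 = 9.6432
  x_3 = 0.0913 - 0.1*0.7301 = 0.0183
  y_3 = 0.6888 - 0.1*9.6432 = -0.2755
Step 4: grad_x = 2*4*0.0183 = 0.146, grad_y = 2*7*-0.2755 = -3.8573
  x_4 = 0.0183 - 0.1*0.146 = 0.0037
  y_4 = -0.2755 - 0.1*-3.8573 = 0.1102
f(0.0037, 0.1102) = 4*0.0037^2 + 7*0.1102^2 = 0.0851


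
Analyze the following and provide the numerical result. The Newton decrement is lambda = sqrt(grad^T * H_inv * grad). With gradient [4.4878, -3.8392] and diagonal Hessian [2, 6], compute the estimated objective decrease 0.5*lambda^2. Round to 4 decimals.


Step 1: H is diagonal, so H^(-1) * g = [2.2439, -0.6399].
Step 2: g^T H^(-1) g = sum_i g_i^2 / H_ii
  = (4.4878)^2/2 + (-3.8392)^2/6
  = 10.0702 + 2.4566 = 12.5268
Step 3: Objective decrease = 0.5 * g^T H^(-1) g = 6.2634


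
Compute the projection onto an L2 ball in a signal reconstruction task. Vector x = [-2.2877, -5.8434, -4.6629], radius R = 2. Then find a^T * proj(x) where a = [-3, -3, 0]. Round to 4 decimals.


Step 1: Compute ||x|| (intermediates to 6 decimals).
||x|| = sqrt((-2.2877)^2 + (-5.8434)^2 + (-4.6629)^2) = 7.818026
Step 2: Project.
Since ||x|| > R, scale = R/||x|| = 2/7.818026 = 0.255819, proj(x) = scale * x
proj(x) = [-0.585237, -1.494853, -1.192858]
Step 3: Dot product.
a^T * proj(x) = -3*(-0.585237) - 3*(-1.494853) + 0*(-1.192858) = 6.2403


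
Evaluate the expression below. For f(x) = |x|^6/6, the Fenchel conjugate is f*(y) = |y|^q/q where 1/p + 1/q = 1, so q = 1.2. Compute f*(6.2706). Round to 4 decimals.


The conjugate exponent q satisfies 1/p + 1/q = 1.
p = 6, so q = 6/(6 - 1) = 1.2
|y|^q = 6.2706^1.2 = 9.0525
f*(6.2706) = 9.0525 / 1.2 = 7.5438


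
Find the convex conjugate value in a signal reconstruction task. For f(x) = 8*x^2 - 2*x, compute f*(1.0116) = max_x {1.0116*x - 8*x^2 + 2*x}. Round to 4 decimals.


f*(y) = sup_x {y*x - a*x^2 - b*x} = sup_x {(y-b)*x - a*x^2}
FOC: (y - b) - 2a*x = 0 => x* = (y - b)/(2a)
x* = (1.0116 + 2)/(2*8) = 0.1882
f*(1.0116) = (y-b)^2/(4a) = (1.0116 + 2)^2/(4*8)
= 9.0697/32 = 0.2834


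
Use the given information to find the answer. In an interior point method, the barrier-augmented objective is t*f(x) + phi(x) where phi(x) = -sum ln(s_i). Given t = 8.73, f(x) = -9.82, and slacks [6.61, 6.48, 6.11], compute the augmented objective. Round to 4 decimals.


Step 1: Compute log-barrier.
ln values: [1.8886, 1.8687, 1.8099]
phi = -(1.8886 + 1.8687 + 1.8099) = -5.5672
Step 2: Compute augmented objective.
t*f(x) = 8.73*-9.82 = -85.7286
Total = -85.7286 - 5.5672 = -91.2958


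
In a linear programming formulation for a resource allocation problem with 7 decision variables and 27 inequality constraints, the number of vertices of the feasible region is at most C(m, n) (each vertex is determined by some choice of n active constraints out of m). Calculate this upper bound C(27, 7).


Each vertex corresponds to some choice of n active constraints out of m, so the number of vertices is at most C(m, n) = m! / (n!(m-n)!).
m = 27, n = 7
Numerator: 27 * 26 * 25 * 24 * 23 * 22 * 21
Denominator: 7! = 5040
C(27, 7) = 888030


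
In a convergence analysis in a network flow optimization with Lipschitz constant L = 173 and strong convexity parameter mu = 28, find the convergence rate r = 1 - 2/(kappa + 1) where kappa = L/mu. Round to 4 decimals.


Step 1: Compute the condition number.
kappa = L/mu = 173/28 = 6.1786
Step 2: Compute the convergence rate.
r = 1 - 2/(kappa + 1) = 1 - 2*mu/(L + mu) = (L - mu)/(L + mu) = 145/201 = 0.7214


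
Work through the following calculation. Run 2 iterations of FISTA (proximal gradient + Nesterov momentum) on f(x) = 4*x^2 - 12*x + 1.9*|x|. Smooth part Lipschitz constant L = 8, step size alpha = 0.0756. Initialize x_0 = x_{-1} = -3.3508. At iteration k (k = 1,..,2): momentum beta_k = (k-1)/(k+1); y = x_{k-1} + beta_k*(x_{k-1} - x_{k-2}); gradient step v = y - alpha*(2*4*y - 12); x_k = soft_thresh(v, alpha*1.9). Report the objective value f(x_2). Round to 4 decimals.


FISTA on f(x) = 4*x^2 - 12*x + 1.9*|x|
L = 8, alpha = 0.0756
Iteration 1: beta = 0.0, y = -3.3508 + 0.0*(-3.3508 + 3.3508) = -3.3508
  grad(y) = -38.8064, v = y - alpha*grad = -0.417
  prox(v) = soft_thresh(-0.417, 0.1436) = -0.2734
Iteration 2: beta = 0.3333, y = -0.2734 + 0.3333*(-0.2734 + 3.3508) = 0.7524
  grad(y) = -5.9808, v = y - alpha*grad = 1.2046
  prox(v) = soft_thresh(1.2046, 0.1436) = 1.0609
f(x_2) = 4*1.0609^2 - 12*1.0609 + 1.9*|1.0609| = -6.2131


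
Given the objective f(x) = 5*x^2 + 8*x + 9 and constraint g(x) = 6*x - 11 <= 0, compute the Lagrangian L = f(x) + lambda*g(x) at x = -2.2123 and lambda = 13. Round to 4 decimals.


Step 1: Evaluate f(x).
f(-2.2123) = 5*(-2.2123)^2 + 8*(-2.2123) + 9 = 15.773
Step 2: Evaluate g(x).
g(-2.2123) = 6*-2.2123 - 11 = -24.2738
Step 3: Compute Lagrangian.
L = 15.773 + 13*-24.2738 = -299.7864


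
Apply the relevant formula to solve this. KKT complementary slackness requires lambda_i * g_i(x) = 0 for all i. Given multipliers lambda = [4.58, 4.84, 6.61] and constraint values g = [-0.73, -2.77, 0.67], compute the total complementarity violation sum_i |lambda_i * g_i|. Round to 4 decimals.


KKT complementary slackness check:
lambda_1 * g_1 = 4.58 * -0.73 = -3.3434
lambda_2 * g_2 = 4.84 * -2.77 = -13.4068
lambda_3 * g_3 = 6.61 * 0.67 = 4.4287
Total violation = 3.3434 + 13.4068 + 4.4287 = 21.1789


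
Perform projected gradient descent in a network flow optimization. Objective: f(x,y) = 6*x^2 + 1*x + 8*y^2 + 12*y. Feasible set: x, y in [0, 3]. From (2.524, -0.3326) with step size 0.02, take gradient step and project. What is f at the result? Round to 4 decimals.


Step 1: Compute gradient at (2.524, -0.3326).
grad_x = 2*6*2.524 + 1 = 31.288
grad_y = 2*8*-0.3326 + 12 = 6.6784
Step 2: Gradient step.
x_raw = 2.524 - 0.02*31.288 = 1.8982
y_raw = -0.3326 - 0.02*6.6784 = -0.4662
Step 3: Project onto [0, 3].
x_proj = clip(1.8982) = 1.8982
y_proj = clip(-0.4662) = 0.0
Step 4: Evaluate f.
f(1.8982, 0.0) = 23.5181


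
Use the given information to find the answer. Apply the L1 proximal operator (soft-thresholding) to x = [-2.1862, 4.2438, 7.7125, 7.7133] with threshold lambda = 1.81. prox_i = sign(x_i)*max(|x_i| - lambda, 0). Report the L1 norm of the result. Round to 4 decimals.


Soft-thresholding with lambda = 1.81:
prox(-2.1862) = sign(-2.1862)*max(|-2.1862| - 1.81, 0) = -0.3762
prox(4.2438) = sign(4.2438)*max(|4.2438| - 1.81, 0) = 2.4338
prox(7.7125) = sign(7.7125)*max(|7.7125| - 1.81, 0) = 5.9025
prox(7.7133) = sign(7.7133)*max(|7.7133| - 1.81, 0) = 5.9033
prox(x) = [-0.3762, 2.4338, 5.9025, 5.9033]
||prox(x)||_1 = 0.3762 + 2.4338 + 5.9025 + 5.9033 = 14.6158


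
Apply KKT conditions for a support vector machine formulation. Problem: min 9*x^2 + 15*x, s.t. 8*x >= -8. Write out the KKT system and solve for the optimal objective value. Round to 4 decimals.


Step 1: Try lambda = 0 (constraint inactive).
Stationarity: 2*9*x + 15 = 0
x* = -15/(2*9) = -5/6 = -0.8333 (rounded; the exact value -5/6 is used below)
Check constraint: 8*-0.8333 = -6.6664 >= -8 -- satisfied.
Step 2: Compute optimal value.
f(x*) = 9*(-5/6)^2 + 15*(-5/6) = -6.25


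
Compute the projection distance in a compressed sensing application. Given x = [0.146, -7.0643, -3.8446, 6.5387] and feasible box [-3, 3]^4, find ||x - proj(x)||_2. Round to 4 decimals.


Project each component onto [-3, 3].
clip(0.146) = 0.146, clip(-7.0643) = -3.0, clip(-3.8446) = -3.0, clip(6.5387) = 3.0
Projection = [0.146, -3.0, -3.0, 3.0]
Squared diffs: [0.0, 16.5185, 0.7133, 12.5224]
Distance = sqrt(29.7542) = 5.4547


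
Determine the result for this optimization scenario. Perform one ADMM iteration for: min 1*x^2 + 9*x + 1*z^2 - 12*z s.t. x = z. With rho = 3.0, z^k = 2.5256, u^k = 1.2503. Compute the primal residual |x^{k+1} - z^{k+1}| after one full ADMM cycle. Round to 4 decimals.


ADMM iteration with rho = 3.0, z^k = 2.5256, u^k = 1.2503
Step 1: x-update.
Minimize 1*x^2 + 9*x + (3.0/2)*(x - 2.5256 + 1.2503)^2
FOC: (2*1 + 3.0)*x = -9 + 3.0*(2.5256 - 1.2503)
x^{k+1} = -1.0348
Step 2: z-update.
Minimize 1*z^2 - 12*z + (3.0/2)*(-1.0348 - z + 1.2503)^2
FOC: (2*1 + 3.0)*z = 12 + 3.0*(-1.0348 + 1.2503)
z^{k+1} = 2.5293
Step 3: u-update.
u^{k+1} = 1.2503 - 1.0348 - 2.5293 = -2.3138
Step 4: Primal residual = |-1.0348 - 2.5293| = 3.5641


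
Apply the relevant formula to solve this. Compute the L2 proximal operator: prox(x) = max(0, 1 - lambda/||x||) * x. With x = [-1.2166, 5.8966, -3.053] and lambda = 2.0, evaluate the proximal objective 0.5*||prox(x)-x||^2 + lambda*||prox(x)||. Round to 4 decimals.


Step 1: Compute ||x||.
||x|| = 6.7506
Step 2: Compute scaling factor.
scale = max(0, 1 - 2.0/6.7506) = 0.7037
Step 3: prox(x) = [-0.8562, 4.1496, -2.1485]
||prox(x)|| = 4.7506
Step 4: Proximal objective.
0.5*||prox-x||^2 = 2.0
lambda*||prox|| = 9.5012
Total = 11.5012


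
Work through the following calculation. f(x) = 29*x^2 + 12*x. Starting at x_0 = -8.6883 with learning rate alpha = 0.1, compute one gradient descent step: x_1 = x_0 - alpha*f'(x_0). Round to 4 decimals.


We compute the gradient at x_0 and apply the update.
f'(x) = 58*x + 12
f'(-8.6883) = 58*-8.6883 + 12 = -491.9214
x_1 = -8.6883 - 0.1*-491.9214 = 40.5038


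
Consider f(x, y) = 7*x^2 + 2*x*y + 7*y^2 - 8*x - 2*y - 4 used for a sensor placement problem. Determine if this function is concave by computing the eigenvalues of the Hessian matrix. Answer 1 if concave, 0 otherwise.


The Hessian of f(x,y) = 7*x^2 + 2*x*y + 7*y^2 - 8*x - 2*y - 4 is:
H = [[14, 2], [2, 14]]
Trace = 14 + 14 = 28
Determinant = 14*14 - (2)^2 = 192
Discriminant = (28)^2 - 4*192 = 16.0
Eigenvalues: lambda_1 = 12.0, lambda_2 = 16.0
The function is not concave.

0


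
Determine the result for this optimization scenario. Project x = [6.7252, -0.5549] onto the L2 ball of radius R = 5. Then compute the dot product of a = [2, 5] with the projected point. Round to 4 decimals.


Step 1: Compute ||x|| (intermediates to 6 decimals).
||x|| = sqrt(6.7252^2 + (-0.5549)^2) = 6.748054
Step 2: Project.
Since ||x|| > R, scale = R/||x|| = 5/6.748054 = 0.740954, proj(x) = scale * x
proj(x) = [4.983064, -0.411155]
Step 3: Dot product.
a^T * proj(x) = 2*4.983064 + 5*(-0.411155) = 7.9104


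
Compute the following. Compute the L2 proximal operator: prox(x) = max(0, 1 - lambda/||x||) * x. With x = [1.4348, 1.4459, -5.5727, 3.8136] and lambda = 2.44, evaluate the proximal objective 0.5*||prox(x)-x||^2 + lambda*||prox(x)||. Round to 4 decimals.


Step 1: Compute ||x||.
||x|| = 7.0532
Step 2: Compute scaling factor.
scale = max(0, 1 - 2.44/7.0532) = 0.6541
Step 3: prox(x) = [0.9384, 0.9457, -3.6449, 2.4943]
||prox(x)|| = 4.6132
Step 4: Proximal objective.
0.5*||prox-x||^2 = 2.9768
lambda*||prox|| = 11.2562
Total = 14.233


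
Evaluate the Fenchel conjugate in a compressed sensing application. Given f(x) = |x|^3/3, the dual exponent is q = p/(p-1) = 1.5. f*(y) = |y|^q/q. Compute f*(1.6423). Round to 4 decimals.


The conjugate exponent q satisfies 1/p + 1/q = 1.
p = 3, so q = 3/(3 - 1) = 1.5
|y|^q = 1.6423^1.5 = 2.1046
f*(1.6423) = 2.1046 / 1.5 = 1.4031


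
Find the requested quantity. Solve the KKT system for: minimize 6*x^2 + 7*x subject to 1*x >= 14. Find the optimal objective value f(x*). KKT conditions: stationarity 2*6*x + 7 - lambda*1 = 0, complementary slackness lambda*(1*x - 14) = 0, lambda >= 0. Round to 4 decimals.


Step 1: Try lambda = 0 (constraint inactive).
x_unc = -7/(2*6) = -0.5833
Check: 1*-0.5833 = -0.5833 < 14 -- violated!
Step 2: Constraint must be active: 1*x = 14
x* = 14/1 = 14.0
lambda = (2*6*14.0 + 7)/1 = 175.0
Step 3: Compute optimal value.
f(x*) = 6*14.0^2 + 7*14.0 = 1274.0
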